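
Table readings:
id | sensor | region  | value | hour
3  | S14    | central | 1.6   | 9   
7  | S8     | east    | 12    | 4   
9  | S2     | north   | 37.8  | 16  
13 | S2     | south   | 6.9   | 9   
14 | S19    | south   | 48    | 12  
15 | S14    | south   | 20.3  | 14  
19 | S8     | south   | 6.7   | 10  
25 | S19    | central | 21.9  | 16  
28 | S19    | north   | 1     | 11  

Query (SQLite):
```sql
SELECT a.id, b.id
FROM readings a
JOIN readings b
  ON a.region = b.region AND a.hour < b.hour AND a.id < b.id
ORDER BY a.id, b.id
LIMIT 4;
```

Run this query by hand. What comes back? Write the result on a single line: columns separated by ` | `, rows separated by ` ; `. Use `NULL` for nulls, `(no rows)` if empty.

Pairs (a,b) with same region, a.hour < b.hour, a.id < b.id.
region groups: central:{3,25} east:{7} north:{9,28} south:{13,14,15,19}
Ordered by (a.id, b.id); first 4.

3 | 25 ; 13 | 14 ; 13 | 15 ; 13 | 19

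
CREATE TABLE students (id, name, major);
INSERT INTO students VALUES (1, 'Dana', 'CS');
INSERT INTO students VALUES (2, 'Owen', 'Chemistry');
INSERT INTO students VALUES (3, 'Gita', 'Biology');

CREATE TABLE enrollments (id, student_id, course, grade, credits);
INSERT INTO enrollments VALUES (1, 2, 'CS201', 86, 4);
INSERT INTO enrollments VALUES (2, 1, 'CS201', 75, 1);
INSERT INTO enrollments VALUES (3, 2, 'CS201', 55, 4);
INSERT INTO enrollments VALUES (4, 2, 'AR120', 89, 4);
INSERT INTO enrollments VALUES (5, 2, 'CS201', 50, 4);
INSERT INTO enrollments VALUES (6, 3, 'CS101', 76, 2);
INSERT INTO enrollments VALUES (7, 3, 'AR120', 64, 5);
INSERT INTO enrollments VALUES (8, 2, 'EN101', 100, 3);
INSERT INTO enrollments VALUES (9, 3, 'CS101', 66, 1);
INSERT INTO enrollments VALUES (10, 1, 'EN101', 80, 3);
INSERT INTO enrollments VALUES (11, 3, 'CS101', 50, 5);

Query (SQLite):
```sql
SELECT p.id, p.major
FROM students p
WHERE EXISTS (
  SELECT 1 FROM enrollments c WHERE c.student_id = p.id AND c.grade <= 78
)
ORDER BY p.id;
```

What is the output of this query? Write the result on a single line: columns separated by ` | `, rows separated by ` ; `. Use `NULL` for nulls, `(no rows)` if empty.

1 | CS ; 2 | Chemistry ; 3 | Biology

For each students row, check whether any enrollments with matching student_id has grade <= 78.
Keep rows where that is true.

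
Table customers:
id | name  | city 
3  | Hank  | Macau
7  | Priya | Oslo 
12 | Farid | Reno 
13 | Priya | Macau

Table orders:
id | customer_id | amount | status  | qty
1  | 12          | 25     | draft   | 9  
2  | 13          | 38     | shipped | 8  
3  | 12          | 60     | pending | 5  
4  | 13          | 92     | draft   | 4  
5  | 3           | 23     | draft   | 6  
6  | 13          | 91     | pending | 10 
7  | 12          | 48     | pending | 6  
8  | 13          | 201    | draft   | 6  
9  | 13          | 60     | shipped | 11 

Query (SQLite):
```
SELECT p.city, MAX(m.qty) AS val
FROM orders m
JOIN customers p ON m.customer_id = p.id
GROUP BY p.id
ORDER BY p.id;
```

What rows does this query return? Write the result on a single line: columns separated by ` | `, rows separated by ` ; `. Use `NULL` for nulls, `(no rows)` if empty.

Join each orders row to its customers via customer_id.
Group joined rows by customers.id; compute MAX(m.qty) per group.
  3: ids {5} → MAX(m.qty)=6
  12: ids {1, 3, 7} → MAX(m.qty)=9
  13: ids {2, 4, 6, 8, 9} → MAX(m.qty)=11

Macau | 6 ; Reno | 9 ; Macau | 11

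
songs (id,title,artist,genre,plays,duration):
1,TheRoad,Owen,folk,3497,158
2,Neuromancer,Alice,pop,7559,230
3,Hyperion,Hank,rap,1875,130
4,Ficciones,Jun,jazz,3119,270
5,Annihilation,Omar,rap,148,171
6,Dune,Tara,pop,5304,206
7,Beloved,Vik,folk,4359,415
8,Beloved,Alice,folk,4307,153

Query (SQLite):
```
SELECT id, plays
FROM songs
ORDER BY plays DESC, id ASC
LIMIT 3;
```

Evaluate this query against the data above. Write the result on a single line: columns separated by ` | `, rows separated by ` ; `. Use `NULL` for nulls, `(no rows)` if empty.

Sort by plays desc, tiebreak id asc: (7559, id=2), (5304, id=6), (4359, id=7), (4307, id=8), (3497, id=1), (3119, id=4) …. Take first 3.

2 | 7559 ; 6 | 5304 ; 7 | 4359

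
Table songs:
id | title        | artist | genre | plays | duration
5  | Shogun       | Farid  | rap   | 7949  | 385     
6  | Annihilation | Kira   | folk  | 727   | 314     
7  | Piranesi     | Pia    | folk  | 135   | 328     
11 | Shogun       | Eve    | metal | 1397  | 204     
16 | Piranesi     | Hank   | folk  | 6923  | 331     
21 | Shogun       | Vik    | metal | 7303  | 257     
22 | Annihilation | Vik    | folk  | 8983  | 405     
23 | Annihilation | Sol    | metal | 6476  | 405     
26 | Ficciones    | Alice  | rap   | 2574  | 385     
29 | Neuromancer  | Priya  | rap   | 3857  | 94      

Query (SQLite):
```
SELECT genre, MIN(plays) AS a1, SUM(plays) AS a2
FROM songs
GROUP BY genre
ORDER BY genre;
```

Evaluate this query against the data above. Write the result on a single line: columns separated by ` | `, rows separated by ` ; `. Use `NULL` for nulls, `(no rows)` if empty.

folk | 135 | 16768 ; metal | 1397 | 15176 ; rap | 2574 | 14380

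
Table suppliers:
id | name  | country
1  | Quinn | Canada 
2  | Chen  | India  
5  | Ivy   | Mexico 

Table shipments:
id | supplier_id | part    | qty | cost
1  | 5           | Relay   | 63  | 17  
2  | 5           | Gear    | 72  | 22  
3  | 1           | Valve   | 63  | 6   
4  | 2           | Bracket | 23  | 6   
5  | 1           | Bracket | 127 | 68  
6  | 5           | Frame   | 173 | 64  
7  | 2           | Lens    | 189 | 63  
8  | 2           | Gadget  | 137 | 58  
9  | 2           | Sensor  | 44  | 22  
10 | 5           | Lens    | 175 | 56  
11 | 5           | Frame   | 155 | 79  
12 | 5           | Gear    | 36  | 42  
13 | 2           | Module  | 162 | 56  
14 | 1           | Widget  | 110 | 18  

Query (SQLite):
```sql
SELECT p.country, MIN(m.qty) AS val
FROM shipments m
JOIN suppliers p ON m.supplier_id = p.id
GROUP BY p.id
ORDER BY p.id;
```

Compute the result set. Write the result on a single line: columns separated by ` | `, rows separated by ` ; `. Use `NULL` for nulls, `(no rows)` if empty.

Canada | 63 ; India | 23 ; Mexico | 36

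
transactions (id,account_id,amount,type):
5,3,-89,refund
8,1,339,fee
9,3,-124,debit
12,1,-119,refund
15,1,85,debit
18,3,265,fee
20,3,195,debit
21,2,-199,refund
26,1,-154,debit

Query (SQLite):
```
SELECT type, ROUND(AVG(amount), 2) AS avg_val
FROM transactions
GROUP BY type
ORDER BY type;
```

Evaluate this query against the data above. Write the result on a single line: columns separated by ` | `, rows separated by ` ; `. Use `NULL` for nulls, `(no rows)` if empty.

debit | 0.5 ; fee | 302 ; refund | -135.67

Partition transactions by type; compute ROUND(AVG(amount), 2) within each group.
  debit: ids {9, 15, 20, 26} → ROUND(AVG(amount), 2)=0.5
  fee: ids {8, 18} → ROUND(AVG(amount), 2)=302
  refund: ids {5, 12, 21} → ROUND(AVG(amount), 2)=-135.67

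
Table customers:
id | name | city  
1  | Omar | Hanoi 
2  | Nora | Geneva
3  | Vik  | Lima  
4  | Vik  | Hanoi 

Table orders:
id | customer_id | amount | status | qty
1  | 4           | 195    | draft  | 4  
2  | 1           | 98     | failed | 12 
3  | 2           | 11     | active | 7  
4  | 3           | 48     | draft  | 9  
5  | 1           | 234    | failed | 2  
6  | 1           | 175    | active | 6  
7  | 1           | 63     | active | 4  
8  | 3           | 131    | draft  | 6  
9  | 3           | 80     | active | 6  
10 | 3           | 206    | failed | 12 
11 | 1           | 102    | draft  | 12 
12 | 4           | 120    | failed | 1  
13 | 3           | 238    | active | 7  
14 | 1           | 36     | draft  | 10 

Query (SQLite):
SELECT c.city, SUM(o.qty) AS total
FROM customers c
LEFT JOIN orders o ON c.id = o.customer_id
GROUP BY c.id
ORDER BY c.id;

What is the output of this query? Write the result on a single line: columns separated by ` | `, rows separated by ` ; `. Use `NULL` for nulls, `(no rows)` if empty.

Hanoi | 46 ; Geneva | 7 ; Lima | 40 ; Hanoi | 5

LEFT JOIN keeps every customers row; unmatched ones get NULL for orders columns.
Group by customers.id and compute SUM(o.qty). SUM over an all-NULL group is NULL.
  1: ids {2, 5, 6, 7, 11, 14} → SUM(o.qty)=46
  2: ids {3} → SUM(o.qty)=7
  3: ids {4, 8, 9, 10, 13} → SUM(o.qty)=40
  4: ids {1, 12} → SUM(o.qty)=5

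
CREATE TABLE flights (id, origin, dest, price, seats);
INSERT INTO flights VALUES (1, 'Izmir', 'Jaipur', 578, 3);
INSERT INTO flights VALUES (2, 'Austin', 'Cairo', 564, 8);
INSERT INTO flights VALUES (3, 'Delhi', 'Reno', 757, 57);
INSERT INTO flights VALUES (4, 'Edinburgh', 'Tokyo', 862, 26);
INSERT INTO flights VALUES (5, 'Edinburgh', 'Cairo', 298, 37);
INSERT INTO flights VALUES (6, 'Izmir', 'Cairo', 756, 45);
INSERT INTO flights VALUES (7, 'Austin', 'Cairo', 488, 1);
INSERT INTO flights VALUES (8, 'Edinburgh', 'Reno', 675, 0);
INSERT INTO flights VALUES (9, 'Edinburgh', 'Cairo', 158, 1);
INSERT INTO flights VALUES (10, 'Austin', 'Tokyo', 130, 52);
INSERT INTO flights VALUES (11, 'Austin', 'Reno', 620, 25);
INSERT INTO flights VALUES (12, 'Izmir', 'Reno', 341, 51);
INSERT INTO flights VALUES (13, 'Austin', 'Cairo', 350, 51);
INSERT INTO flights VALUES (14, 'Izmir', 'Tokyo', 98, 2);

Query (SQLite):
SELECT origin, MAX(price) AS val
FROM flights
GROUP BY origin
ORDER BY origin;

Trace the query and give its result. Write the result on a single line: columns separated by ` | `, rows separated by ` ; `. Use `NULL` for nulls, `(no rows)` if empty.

Partition flights by origin; compute MAX(price) within each group.
  Austin: ids {2, 7, 10, 11, 13} → MAX(price)=620
  Delhi: ids {3} → MAX(price)=757
  Edinburgh: ids {4, 5, 8, 9} → MAX(price)=862
  Izmir: ids {1, 6, 12, 14} → MAX(price)=756

Austin | 620 ; Delhi | 757 ; Edinburgh | 862 ; Izmir | 756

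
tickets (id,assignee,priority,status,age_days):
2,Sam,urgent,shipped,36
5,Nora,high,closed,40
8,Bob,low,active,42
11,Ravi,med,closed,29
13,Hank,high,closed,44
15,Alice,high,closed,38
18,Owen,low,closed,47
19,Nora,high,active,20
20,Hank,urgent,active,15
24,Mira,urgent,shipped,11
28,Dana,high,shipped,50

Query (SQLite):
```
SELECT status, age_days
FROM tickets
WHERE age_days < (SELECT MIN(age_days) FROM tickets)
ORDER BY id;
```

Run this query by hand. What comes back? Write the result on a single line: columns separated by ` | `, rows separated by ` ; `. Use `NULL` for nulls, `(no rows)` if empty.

Scalar subquery: MIN(age_days) over all tickets rows = 11.
Keep rows where age_days < that value.

(no rows)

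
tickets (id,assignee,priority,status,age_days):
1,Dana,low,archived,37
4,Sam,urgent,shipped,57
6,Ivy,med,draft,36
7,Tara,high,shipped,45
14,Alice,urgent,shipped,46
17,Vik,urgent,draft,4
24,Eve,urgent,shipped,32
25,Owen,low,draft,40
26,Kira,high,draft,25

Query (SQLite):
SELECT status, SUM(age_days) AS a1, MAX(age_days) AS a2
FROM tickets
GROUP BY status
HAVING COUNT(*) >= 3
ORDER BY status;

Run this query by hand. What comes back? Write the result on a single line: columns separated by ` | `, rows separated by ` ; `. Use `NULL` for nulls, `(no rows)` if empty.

Group tickets by status.
Per group compute: SUM(age_days), MAX(age_days).
HAVING: drop groups with fewer than 3 rows.
  archived: ids {1} → SUM(age_days)=37, MAX(age_days)=37
  draft: ids {6, 17, 25, 26} → SUM(age_days)=105, MAX(age_days)=40
  shipped: ids {4, 7, 14, 24} → SUM(age_days)=180, MAX(age_days)=57

draft | 105 | 40 ; shipped | 180 | 57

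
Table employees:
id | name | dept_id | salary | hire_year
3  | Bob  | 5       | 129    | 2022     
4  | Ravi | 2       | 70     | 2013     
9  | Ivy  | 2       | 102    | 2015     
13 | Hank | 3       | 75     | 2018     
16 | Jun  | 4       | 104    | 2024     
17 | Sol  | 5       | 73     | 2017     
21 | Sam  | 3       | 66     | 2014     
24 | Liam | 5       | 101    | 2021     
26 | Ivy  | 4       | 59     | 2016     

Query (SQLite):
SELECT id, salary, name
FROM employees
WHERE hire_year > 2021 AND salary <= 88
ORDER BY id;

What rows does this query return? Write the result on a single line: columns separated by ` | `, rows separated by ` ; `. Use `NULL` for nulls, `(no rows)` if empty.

hire_year > 2021: ids {3, 16}
salary <= 88: ids {4, 13, 17, 21, 26}
Combine with AND.

(no rows)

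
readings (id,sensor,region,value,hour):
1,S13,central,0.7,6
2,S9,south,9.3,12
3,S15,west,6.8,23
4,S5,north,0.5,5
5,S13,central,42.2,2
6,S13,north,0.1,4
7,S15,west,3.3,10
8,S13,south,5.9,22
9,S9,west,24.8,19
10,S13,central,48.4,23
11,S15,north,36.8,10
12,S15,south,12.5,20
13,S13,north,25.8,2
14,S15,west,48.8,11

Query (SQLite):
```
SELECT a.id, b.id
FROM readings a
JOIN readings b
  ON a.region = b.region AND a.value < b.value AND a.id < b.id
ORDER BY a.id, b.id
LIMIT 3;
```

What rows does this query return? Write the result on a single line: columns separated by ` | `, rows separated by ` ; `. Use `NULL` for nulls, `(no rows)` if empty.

1 | 5 ; 1 | 10 ; 2 | 12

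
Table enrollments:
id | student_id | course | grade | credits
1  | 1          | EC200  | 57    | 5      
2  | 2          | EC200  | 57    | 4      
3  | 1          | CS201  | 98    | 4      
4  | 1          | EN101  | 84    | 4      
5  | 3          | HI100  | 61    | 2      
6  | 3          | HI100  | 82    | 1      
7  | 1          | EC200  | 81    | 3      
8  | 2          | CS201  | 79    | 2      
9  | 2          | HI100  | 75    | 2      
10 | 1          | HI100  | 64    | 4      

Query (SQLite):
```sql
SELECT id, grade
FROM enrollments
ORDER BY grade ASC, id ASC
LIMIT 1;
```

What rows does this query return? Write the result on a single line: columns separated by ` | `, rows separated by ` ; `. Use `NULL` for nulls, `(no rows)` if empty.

Sort by grade asc, tiebreak id asc: (57, id=1), (57, id=2), (61, id=5), (64, id=10) …. Take first 1.

1 | 57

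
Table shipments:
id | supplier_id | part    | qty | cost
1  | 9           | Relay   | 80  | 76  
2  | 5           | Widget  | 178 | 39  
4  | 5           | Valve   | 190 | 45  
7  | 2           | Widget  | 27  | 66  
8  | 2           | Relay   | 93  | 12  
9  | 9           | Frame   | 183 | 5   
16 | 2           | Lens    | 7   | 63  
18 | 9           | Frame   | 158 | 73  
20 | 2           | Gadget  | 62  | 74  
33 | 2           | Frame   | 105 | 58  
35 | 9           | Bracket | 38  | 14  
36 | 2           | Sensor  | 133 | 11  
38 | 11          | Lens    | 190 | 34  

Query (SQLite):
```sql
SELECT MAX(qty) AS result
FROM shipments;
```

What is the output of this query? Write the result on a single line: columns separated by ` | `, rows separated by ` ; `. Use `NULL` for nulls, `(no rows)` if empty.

All qty values: [80, 178, 190, 27, 93, 183, 7, 158, 62, 105, 38, 133, 190].
MAX of non-NULL values = 190.

190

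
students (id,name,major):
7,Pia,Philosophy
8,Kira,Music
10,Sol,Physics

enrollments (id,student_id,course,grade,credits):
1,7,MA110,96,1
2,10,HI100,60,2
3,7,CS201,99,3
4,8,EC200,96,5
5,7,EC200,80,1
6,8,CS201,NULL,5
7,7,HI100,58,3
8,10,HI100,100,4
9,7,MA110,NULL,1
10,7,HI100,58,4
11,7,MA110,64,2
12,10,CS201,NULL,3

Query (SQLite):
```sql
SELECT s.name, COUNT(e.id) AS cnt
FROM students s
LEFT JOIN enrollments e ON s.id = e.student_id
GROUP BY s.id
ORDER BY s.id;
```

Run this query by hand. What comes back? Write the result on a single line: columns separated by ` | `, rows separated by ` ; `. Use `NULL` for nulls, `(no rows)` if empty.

Pia | 7 ; Kira | 2 ; Sol | 3

LEFT JOIN keeps every students row; unmatched ones get NULL for enrollments columns.
Group by students.id and compute COUNT(e.id). COUNT(col) of an all-NULL group is 0.
  7: ids {1, 3, 5, 7, 9, 10, 11} → COUNT(e.id)=7
  8: ids {4, 6} → COUNT(e.id)=2
  10: ids {2, 8, 12} → COUNT(e.id)=3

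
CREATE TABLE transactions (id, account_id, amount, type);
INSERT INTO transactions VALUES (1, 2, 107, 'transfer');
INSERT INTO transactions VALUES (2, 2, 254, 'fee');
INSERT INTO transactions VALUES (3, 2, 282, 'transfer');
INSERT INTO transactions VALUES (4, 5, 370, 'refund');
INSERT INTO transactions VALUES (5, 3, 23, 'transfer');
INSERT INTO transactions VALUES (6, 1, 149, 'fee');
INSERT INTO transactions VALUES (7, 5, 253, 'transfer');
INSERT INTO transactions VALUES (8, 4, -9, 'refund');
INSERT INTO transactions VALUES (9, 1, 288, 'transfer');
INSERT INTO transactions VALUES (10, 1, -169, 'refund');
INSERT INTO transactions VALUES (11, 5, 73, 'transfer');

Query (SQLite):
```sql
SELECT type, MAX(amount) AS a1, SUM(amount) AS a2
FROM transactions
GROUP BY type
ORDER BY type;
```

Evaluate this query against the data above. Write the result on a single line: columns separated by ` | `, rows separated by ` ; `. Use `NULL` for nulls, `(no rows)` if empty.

fee | 254 | 403 ; refund | 370 | 192 ; transfer | 288 | 1026

Group transactions by type.
Per group compute: MAX(amount), SUM(amount).
  fee: ids {2, 6} → MAX(amount)=254, SUM(amount)=403
  refund: ids {4, 8, 10} → MAX(amount)=370, SUM(amount)=192
  transfer: ids {1, 3, 5, 7, 9, 11} → MAX(amount)=288, SUM(amount)=1026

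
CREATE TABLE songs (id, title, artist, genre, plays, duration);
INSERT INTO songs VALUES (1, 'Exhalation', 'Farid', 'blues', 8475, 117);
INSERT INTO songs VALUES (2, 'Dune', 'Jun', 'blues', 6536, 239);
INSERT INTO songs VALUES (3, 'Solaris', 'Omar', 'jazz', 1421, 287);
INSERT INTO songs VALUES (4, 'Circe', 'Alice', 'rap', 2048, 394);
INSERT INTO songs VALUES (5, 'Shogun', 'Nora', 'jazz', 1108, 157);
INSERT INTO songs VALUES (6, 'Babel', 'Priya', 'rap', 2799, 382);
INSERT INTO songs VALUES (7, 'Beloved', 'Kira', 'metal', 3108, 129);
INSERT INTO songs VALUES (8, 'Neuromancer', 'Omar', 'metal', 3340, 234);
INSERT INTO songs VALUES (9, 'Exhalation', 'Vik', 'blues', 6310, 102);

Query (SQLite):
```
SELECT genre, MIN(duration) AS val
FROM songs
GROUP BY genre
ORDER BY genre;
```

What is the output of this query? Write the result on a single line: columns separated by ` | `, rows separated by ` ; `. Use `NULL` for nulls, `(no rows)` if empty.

Partition songs by genre; compute MIN(duration) within each group.
  blues: ids {1, 2, 9} → MIN(duration)=102
  jazz: ids {3, 5} → MIN(duration)=157
  metal: ids {7, 8} → MIN(duration)=129
  rap: ids {4, 6} → MIN(duration)=382

blues | 102 ; jazz | 157 ; metal | 129 ; rap | 382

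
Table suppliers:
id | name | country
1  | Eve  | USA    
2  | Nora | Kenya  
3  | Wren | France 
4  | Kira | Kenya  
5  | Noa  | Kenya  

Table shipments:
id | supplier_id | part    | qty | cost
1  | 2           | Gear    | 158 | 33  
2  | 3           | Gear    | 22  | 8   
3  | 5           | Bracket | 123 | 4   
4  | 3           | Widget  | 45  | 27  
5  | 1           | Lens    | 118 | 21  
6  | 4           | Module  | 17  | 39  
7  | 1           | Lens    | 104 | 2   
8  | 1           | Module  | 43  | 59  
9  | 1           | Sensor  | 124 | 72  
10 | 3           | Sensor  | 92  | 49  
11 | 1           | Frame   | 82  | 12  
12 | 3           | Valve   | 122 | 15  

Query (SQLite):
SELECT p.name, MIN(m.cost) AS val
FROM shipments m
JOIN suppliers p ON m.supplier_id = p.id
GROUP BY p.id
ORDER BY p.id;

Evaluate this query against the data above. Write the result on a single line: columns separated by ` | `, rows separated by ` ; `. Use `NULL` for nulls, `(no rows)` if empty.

Eve | 2 ; Nora | 33 ; Wren | 8 ; Kira | 39 ; Noa | 4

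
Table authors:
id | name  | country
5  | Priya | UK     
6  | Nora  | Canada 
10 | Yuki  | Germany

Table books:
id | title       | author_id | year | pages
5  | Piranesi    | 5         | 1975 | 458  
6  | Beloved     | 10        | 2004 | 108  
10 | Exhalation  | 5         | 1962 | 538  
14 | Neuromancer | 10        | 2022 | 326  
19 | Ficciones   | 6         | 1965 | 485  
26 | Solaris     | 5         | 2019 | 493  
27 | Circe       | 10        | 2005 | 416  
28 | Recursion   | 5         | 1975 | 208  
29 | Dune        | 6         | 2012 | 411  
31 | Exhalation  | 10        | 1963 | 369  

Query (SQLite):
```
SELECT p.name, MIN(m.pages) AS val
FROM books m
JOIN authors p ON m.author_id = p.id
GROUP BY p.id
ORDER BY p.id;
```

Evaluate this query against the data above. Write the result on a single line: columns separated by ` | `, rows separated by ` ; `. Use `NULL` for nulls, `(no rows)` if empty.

Join each books row to its authors via author_id.
Group joined rows by authors.id; compute MIN(m.pages) per group.
  5: ids {5, 10, 26, 28} → MIN(m.pages)=208
  6: ids {19, 29} → MIN(m.pages)=411
  10: ids {6, 14, 27, 31} → MIN(m.pages)=108

Priya | 208 ; Nora | 411 ; Yuki | 108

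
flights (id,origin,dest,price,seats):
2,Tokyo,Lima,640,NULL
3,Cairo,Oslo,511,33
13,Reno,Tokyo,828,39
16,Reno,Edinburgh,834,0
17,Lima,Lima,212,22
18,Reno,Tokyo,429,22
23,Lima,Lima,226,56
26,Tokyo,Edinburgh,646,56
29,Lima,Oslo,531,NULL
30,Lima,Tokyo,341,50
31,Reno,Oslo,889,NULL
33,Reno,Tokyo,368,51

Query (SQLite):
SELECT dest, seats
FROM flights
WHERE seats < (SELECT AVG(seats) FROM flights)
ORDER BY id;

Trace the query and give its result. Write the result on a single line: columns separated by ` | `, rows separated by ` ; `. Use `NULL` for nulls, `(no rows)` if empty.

Scalar subquery: AVG(seats) over all flights rows = 36.555556 (≈; comparison uses full precision).
Keep rows where seats < that value.

Oslo | 33 ; Edinburgh | 0 ; Lima | 22 ; Tokyo | 22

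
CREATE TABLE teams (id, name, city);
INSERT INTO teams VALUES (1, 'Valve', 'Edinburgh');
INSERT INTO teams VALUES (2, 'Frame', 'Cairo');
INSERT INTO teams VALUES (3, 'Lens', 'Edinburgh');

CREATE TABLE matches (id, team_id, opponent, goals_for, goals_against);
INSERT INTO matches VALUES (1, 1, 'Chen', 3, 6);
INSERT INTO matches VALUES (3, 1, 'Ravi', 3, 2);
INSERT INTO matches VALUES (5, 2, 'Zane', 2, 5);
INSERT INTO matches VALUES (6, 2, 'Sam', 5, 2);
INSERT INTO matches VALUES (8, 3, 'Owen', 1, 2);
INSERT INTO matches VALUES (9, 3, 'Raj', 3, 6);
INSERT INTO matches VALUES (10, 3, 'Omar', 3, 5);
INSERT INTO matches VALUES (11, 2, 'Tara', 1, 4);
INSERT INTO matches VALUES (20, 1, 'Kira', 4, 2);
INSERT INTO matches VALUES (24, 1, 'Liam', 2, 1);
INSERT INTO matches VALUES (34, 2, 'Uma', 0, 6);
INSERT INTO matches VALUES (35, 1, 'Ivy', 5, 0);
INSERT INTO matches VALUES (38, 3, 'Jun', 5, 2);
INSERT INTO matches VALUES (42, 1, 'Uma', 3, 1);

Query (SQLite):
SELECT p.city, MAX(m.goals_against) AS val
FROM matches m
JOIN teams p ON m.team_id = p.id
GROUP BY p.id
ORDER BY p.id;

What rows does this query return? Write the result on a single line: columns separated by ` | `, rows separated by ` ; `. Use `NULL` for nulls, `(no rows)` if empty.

Edinburgh | 6 ; Cairo | 6 ; Edinburgh | 6

Join each matches row to its teams via team_id.
Group joined rows by teams.id; compute MAX(m.goals_against) per group.
  1: ids {1, 3, 20, 24, 35, 42} → MAX(m.goals_against)=6
  2: ids {5, 6, 11, 34} → MAX(m.goals_against)=6
  3: ids {8, 9, 10, 38} → MAX(m.goals_against)=6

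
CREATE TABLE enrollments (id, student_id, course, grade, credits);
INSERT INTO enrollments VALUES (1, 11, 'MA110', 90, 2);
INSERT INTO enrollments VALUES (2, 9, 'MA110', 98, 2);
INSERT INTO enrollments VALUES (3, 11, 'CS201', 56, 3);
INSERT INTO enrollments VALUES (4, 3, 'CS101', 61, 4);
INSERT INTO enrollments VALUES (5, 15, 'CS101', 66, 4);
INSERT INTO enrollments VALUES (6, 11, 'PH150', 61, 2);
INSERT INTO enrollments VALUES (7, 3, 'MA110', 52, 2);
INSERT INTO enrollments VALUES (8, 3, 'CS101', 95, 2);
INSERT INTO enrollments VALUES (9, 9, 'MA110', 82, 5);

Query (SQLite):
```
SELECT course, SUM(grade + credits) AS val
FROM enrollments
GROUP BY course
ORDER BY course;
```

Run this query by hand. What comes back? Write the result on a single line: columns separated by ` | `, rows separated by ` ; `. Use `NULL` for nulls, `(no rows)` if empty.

For each row compute grade + credits.
Group by course; take SUM of the expression per group.
  CS101: ids {4, 5, 8} → SUM(grade + credits)=232
  CS201: ids {3} → SUM(grade + credits)=59
  MA110: ids {1, 2, 7, 9} → SUM(grade + credits)=333
  PH150: ids {6} → SUM(grade + credits)=63

CS101 | 232 ; CS201 | 59 ; MA110 | 333 ; PH150 | 63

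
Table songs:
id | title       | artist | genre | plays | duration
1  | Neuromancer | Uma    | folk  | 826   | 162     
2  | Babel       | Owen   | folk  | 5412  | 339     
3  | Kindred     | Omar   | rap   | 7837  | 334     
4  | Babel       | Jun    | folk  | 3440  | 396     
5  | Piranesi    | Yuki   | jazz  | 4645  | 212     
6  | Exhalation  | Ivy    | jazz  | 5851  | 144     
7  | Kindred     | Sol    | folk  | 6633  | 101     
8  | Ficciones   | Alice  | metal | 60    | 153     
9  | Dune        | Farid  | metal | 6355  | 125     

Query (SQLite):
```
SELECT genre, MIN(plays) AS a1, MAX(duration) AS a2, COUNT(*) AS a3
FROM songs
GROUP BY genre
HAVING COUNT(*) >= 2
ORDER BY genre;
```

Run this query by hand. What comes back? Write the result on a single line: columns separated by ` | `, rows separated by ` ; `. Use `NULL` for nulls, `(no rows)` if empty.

Group songs by genre.
Per group compute: MIN(plays), MAX(duration), COUNT(*).
HAVING: drop groups with fewer than 2 rows.
  folk: ids {1, 2, 4, 7} → MIN(plays)=826, MAX(duration)=396, COUNT(*)=4
  jazz: ids {5, 6} → MIN(plays)=4645, MAX(duration)=212, COUNT(*)=2
  metal: ids {8, 9} → MIN(plays)=60, MAX(duration)=153, COUNT(*)=2
  rap: ids {3} → MIN(plays)=7837, MAX(duration)=334, COUNT(*)=1

folk | 826 | 396 | 4 ; jazz | 4645 | 212 | 2 ; metal | 60 | 153 | 2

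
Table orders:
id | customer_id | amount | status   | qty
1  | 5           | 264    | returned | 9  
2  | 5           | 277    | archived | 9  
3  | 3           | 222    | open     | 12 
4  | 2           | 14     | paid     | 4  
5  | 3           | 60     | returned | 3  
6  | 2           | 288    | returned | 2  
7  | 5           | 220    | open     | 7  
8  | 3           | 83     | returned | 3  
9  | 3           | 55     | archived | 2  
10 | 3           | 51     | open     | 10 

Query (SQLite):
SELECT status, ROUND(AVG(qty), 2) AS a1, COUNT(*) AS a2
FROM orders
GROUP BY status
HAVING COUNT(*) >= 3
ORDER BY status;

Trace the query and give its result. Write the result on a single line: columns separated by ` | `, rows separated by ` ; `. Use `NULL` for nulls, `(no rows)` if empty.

open | 9.67 | 3 ; returned | 4.25 | 4

Group orders by status.
Per group compute: ROUND(AVG(qty), 2), COUNT(*).
HAVING: drop groups with fewer than 3 rows.
  archived: ids {2, 9} → ROUND(AVG(qty), 2)=5.5, COUNT(*)=2
  open: ids {3, 7, 10} → ROUND(AVG(qty), 2)=9.67, COUNT(*)=3
  paid: ids {4} → ROUND(AVG(qty), 2)=4, COUNT(*)=1
  returned: ids {1, 5, 6, 8} → ROUND(AVG(qty), 2)=4.25, COUNT(*)=4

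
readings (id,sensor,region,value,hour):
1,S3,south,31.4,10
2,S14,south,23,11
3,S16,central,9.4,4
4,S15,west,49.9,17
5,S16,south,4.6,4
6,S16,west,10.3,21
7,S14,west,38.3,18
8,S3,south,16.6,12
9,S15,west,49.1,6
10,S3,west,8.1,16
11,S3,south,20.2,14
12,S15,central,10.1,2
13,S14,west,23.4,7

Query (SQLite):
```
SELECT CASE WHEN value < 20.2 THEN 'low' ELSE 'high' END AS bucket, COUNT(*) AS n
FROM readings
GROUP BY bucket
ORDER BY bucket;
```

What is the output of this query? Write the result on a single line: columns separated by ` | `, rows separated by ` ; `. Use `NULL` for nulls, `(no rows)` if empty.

high | 7 ; low | 6

Bucket rows by value < 20.2 → 'low' else 'high'; count each bucket.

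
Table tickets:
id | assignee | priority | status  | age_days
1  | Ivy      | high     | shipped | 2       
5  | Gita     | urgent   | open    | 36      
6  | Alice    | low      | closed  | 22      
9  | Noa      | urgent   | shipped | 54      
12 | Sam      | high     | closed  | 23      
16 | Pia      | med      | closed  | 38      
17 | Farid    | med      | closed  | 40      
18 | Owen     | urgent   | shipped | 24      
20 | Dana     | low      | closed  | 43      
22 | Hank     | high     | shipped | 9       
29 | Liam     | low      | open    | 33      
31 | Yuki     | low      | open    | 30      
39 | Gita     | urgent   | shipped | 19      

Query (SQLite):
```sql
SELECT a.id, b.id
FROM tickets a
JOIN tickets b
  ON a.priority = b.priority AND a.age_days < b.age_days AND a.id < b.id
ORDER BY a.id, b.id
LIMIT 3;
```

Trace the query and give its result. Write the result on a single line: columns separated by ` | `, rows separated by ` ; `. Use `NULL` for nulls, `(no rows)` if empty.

1 | 12 ; 1 | 22 ; 5 | 9

Pairs (a,b) with same priority, a.age_days < b.age_days, a.id < b.id.
priority groups: high:{1,12,22} low:{6,20,29,31} med:{16,17} urgent:{5,9,18,39}
Ordered by (a.id, b.id); first 3.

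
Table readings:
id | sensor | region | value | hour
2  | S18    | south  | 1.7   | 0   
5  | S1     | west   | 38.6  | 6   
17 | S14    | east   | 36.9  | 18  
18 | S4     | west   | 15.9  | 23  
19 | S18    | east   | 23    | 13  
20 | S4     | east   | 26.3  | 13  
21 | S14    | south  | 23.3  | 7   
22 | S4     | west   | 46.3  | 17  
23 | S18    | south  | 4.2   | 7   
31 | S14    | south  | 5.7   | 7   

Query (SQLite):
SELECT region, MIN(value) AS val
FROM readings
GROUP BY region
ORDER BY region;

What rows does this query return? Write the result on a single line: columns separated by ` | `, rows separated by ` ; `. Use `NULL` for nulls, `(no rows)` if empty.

east | 23 ; south | 1.7 ; west | 15.9

Partition readings by region; compute MIN(value) within each group.
  east: ids {17, 19, 20} → MIN(value)=23
  south: ids {2, 21, 23, 31} → MIN(value)=1.7
  west: ids {5, 18, 22} → MIN(value)=15.9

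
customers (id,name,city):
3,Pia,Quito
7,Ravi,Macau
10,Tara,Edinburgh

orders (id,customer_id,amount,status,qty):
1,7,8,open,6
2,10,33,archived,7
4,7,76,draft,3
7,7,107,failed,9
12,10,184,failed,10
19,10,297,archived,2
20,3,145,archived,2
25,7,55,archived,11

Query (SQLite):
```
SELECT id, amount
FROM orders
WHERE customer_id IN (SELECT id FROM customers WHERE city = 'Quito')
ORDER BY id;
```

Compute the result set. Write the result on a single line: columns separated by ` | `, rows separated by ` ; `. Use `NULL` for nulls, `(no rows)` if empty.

20 | 145

Inner query: customers.id where city = 'Quito'.
Outer: keep orders rows whose customer_id is in that set.
Inner query → {3}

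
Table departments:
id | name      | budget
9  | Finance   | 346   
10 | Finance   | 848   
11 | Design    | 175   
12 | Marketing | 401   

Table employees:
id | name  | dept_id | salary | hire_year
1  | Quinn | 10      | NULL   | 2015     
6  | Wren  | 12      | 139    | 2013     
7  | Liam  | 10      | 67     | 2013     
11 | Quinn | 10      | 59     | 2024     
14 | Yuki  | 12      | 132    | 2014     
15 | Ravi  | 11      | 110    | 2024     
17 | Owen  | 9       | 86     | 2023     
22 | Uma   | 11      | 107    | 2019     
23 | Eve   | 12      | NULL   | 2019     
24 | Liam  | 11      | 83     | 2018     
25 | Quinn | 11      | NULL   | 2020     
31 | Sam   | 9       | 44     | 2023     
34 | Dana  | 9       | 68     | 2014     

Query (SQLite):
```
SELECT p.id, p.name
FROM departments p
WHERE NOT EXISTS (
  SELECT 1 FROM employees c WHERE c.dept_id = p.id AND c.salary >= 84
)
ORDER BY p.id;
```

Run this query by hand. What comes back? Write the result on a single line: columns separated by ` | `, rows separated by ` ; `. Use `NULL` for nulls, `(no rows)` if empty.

10 | Finance

For each departments row, check whether any employees with matching dept_id has salary >= 84.
Keep rows where that is false.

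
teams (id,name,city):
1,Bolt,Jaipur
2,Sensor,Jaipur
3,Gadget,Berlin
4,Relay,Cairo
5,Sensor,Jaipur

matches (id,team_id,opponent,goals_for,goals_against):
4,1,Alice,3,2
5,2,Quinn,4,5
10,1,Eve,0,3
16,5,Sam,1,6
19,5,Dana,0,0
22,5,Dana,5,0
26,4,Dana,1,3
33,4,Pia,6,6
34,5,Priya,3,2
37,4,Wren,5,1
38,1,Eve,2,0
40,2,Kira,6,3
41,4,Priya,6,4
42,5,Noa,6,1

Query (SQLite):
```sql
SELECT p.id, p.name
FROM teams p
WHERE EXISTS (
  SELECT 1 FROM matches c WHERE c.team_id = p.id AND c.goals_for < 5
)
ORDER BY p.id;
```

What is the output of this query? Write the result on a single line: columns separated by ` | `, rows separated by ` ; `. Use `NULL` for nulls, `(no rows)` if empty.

1 | Bolt ; 2 | Sensor ; 4 | Relay ; 5 | Sensor

For each teams row, check whether any matches with matching team_id has goals_for < 5.
Keep rows where that is true.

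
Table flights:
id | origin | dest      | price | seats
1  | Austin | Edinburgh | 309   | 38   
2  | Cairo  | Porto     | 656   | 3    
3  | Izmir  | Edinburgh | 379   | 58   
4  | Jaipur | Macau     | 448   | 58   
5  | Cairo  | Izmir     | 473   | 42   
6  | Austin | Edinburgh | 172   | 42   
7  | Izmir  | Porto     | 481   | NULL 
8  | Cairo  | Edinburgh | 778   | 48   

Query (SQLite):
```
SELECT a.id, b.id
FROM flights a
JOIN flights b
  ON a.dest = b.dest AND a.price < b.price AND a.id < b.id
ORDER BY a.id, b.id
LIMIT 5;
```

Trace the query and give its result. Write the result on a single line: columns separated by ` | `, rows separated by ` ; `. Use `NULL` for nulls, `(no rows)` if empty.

1 | 3 ; 1 | 8 ; 3 | 8 ; 6 | 8

Pairs (a,b) with same dest, a.price < b.price, a.id < b.id.
dest groups: Edinburgh:{1,3,6,8} Izmir:{5} Macau:{4} Porto:{2,7}
Ordered by (a.id, b.id); first 5.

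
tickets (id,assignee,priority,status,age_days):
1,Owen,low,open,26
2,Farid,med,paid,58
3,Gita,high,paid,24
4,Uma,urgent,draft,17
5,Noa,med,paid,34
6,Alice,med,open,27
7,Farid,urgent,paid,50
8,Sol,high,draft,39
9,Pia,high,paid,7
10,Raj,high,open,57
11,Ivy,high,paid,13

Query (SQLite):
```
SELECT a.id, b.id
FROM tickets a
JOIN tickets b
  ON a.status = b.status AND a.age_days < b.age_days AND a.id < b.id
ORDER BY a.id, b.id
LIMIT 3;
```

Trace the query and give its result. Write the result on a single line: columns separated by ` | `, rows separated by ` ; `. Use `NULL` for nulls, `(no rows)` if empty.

1 | 6 ; 1 | 10 ; 3 | 5

Pairs (a,b) with same status, a.age_days < b.age_days, a.id < b.id.
status groups: draft:{4,8} open:{1,6,10} paid:{2,3,5,7,9,11}
Ordered by (a.id, b.id); first 3.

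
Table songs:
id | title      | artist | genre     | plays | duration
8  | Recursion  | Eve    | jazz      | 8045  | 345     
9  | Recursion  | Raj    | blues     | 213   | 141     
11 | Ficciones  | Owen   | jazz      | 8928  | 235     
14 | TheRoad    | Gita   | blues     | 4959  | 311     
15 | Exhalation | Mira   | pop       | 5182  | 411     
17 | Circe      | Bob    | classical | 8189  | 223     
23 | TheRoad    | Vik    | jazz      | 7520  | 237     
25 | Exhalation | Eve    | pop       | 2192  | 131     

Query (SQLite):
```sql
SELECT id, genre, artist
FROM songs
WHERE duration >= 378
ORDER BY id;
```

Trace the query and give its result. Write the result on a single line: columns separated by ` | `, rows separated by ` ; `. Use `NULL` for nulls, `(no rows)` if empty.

15 | pop | Mira

duration >= 378: ids {15}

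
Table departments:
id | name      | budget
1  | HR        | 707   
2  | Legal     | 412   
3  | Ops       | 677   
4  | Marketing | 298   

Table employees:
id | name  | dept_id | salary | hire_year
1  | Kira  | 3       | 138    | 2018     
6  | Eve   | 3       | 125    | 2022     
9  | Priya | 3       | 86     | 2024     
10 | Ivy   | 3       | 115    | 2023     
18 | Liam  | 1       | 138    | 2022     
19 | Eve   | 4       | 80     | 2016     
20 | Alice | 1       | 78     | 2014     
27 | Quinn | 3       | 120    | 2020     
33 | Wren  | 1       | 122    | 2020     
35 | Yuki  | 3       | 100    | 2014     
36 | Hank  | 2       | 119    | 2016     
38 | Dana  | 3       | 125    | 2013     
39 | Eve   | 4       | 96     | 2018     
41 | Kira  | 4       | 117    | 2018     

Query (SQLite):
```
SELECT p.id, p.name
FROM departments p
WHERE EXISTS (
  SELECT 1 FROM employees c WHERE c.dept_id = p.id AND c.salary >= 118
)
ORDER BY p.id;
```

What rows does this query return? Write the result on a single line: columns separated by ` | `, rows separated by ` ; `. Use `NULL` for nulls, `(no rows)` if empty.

1 | HR ; 2 | Legal ; 3 | Ops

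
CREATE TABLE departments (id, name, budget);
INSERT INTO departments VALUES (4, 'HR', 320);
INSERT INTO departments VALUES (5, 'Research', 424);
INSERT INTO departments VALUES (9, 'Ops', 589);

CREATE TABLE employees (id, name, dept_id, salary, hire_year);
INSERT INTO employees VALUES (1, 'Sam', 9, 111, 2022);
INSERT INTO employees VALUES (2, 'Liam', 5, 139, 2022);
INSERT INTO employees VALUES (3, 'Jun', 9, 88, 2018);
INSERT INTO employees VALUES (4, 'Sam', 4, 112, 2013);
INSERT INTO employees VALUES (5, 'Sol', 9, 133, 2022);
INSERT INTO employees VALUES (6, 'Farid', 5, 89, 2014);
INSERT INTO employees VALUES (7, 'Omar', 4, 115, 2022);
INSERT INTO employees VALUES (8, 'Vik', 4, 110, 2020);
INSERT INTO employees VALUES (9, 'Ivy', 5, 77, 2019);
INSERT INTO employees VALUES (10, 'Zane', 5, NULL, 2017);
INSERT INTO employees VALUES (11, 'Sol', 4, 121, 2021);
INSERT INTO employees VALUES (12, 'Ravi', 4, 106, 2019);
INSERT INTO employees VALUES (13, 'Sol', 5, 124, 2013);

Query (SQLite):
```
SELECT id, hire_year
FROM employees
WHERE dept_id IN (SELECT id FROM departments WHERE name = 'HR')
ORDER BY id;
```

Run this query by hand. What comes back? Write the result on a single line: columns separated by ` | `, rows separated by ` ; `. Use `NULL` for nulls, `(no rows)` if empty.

Inner query: departments.id where name = 'HR'.
Outer: keep employees rows whose dept_id is in that set.
Inner query → {4}

4 | 2013 ; 7 | 2022 ; 8 | 2020 ; 11 | 2021 ; 12 | 2019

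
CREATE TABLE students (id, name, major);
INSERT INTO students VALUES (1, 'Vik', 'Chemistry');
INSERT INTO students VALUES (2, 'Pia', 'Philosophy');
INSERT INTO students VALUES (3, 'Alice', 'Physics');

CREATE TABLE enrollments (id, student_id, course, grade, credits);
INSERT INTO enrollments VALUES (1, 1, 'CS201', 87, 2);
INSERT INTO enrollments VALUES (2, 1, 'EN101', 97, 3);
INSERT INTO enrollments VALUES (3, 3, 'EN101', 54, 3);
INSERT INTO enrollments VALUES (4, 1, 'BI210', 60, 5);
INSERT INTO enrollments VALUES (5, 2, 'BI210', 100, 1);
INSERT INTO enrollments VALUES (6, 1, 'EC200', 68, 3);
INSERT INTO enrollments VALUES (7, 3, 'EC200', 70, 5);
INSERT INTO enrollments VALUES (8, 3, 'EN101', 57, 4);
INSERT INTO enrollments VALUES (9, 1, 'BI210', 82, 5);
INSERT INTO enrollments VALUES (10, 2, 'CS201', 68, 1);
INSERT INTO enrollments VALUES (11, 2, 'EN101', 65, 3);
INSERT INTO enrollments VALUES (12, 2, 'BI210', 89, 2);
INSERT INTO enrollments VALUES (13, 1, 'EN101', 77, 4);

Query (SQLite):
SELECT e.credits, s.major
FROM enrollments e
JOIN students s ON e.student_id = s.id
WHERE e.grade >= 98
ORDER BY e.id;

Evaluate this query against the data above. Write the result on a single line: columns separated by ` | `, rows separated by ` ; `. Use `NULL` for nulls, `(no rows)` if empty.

1 | Philosophy

Each enrollments row matches the students row where student_id = students.id.
Then keep rows with e.grade >= 98.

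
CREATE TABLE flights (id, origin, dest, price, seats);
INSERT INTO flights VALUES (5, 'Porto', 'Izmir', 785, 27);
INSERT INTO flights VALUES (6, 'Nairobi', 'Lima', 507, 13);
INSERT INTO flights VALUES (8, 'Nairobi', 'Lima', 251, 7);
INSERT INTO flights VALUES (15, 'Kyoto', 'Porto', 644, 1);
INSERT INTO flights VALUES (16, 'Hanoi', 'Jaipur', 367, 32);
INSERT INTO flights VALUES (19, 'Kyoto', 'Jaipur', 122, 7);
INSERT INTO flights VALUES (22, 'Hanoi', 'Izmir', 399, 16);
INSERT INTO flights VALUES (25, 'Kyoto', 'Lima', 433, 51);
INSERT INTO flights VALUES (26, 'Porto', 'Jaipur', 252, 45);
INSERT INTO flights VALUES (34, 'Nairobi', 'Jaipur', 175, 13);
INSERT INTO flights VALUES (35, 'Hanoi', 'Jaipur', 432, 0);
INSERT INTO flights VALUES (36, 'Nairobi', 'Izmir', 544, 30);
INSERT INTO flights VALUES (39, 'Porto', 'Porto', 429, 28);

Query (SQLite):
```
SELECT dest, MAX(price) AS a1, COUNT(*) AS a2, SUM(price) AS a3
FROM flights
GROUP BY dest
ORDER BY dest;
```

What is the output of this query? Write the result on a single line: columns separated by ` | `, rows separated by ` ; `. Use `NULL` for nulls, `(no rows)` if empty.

Group flights by dest.
Per group compute: MAX(price), COUNT(*), SUM(price).
  Izmir: ids {5, 22, 36} → MAX(price)=785, COUNT(*)=3, SUM(price)=1728
  Jaipur: ids {16, 19, 26, 34, 35} → MAX(price)=432, COUNT(*)=5, SUM(price)=1348
  Lima: ids {6, 8, 25} → MAX(price)=507, COUNT(*)=3, SUM(price)=1191
  Porto: ids {15, 39} → MAX(price)=644, COUNT(*)=2, SUM(price)=1073

Izmir | 785 | 3 | 1728 ; Jaipur | 432 | 5 | 1348 ; Lima | 507 | 3 | 1191 ; Porto | 644 | 2 | 1073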